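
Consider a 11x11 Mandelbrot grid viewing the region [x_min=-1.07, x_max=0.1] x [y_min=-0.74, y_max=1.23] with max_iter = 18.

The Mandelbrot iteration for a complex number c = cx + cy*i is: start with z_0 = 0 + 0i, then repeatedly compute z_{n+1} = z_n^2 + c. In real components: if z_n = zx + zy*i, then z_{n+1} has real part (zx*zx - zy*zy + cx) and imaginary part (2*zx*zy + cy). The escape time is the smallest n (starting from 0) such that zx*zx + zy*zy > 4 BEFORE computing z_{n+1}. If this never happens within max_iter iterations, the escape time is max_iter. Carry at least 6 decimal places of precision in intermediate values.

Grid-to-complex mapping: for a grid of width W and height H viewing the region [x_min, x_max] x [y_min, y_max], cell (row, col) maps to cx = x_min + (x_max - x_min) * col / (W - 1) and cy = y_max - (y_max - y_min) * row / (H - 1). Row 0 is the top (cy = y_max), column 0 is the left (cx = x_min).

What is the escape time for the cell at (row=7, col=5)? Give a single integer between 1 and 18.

Answer: 18

Derivation:
z_0 = 0 + 0i, c = -0.4850 + -0.1490i
Iter 1: z = -0.4850 + -0.1490i, |z|^2 = 0.2574
Iter 2: z = -0.2720 + -0.0045i, |z|^2 = 0.0740
Iter 3: z = -0.4110 + -0.1466i, |z|^2 = 0.1904
Iter 4: z = -0.3375 + -0.0285i, |z|^2 = 0.1147
Iter 5: z = -0.3719 + -0.1298i, |z|^2 = 0.1551
Iter 6: z = -0.3635 + -0.0525i, |z|^2 = 0.1349
Iter 7: z = -0.3556 + -0.1108i, |z|^2 = 0.1387
Iter 8: z = -0.3708 + -0.0702i, |z|^2 = 0.1424
Iter 9: z = -0.3524 + -0.0970i, |z|^2 = 0.1336
Iter 10: z = -0.3702 + -0.0807i, |z|^2 = 0.1436
Iter 11: z = -0.3545 + -0.0893i, |z|^2 = 0.1336
Iter 12: z = -0.3673 + -0.0857i, |z|^2 = 0.1423
Iter 13: z = -0.3574 + -0.0860i, |z|^2 = 0.1351
Iter 14: z = -0.3647 + -0.0875i, |z|^2 = 0.1406
Iter 15: z = -0.3597 + -0.0852i, |z|^2 = 0.1366
Iter 16: z = -0.3629 + -0.0877i, |z|^2 = 0.1394
Iter 17: z = -0.3610 + -0.0853i, |z|^2 = 0.1376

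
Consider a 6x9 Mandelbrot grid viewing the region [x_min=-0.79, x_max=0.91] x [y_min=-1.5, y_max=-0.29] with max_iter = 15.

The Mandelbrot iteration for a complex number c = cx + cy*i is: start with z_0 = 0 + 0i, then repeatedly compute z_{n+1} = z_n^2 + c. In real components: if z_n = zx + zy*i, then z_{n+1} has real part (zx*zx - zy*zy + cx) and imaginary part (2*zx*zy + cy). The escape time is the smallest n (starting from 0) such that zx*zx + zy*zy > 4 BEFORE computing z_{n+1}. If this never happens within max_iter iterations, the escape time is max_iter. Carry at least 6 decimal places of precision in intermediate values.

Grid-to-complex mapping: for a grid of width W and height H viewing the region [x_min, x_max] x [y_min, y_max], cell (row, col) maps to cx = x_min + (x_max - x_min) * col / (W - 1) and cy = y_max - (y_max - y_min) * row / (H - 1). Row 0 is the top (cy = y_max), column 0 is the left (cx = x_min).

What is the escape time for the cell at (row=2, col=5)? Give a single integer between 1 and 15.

Answer: 2

Derivation:
z_0 = 0 + 0i, c = 0.9100 + -0.5925i
Iter 1: z = 0.9100 + -0.5925i, |z|^2 = 1.1792
Iter 2: z = 1.3870 + -1.6708i, |z|^2 = 4.7156
Escaped at iteration 2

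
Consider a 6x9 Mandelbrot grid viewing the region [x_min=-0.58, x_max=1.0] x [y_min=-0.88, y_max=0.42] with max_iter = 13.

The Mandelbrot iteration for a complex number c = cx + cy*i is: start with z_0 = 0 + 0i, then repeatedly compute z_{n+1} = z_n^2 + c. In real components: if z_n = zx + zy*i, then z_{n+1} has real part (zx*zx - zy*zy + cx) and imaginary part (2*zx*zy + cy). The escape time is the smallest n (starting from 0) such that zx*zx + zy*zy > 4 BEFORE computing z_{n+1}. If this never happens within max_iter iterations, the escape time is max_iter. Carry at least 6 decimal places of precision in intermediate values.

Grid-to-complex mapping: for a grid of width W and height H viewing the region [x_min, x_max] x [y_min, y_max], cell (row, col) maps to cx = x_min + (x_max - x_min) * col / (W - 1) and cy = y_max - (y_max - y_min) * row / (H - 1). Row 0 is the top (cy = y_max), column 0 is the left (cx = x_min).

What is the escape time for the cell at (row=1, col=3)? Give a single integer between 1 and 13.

z_0 = 0 + 0i, c = 0.3680 + 0.2575i
Iter 1: z = 0.3680 + 0.2575i, |z|^2 = 0.2017
Iter 2: z = 0.4371 + 0.4470i, |z|^2 = 0.3909
Iter 3: z = 0.3592 + 0.6483i, |z|^2 = 0.5494
Iter 4: z = 0.0768 + 0.7233i, |z|^2 = 0.5291
Iter 5: z = -0.1493 + 0.3685i, |z|^2 = 0.1581
Iter 6: z = 0.2545 + 0.1475i, |z|^2 = 0.0865
Iter 7: z = 0.4110 + 0.3326i, |z|^2 = 0.2795
Iter 8: z = 0.4263 + 0.5309i, |z|^2 = 0.4636
Iter 9: z = 0.2679 + 0.7101i, |z|^2 = 0.5761
Iter 10: z = -0.0645 + 0.6381i, |z|^2 = 0.4113
Iter 11: z = -0.0350 + 0.1752i, |z|^2 = 0.0319
Iter 12: z = 0.3385 + 0.2453i, |z|^2 = 0.1748

Answer: 13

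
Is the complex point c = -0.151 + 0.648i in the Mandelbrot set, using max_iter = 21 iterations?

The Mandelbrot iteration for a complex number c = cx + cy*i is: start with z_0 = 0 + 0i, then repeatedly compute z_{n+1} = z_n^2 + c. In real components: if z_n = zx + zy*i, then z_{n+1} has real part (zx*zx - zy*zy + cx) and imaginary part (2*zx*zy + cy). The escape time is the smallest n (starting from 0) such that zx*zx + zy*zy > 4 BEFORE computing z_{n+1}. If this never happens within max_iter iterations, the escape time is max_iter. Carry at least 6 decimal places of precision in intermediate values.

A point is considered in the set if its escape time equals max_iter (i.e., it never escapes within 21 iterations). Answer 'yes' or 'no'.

z_0 = 0 + 0i, c = -0.1510 + 0.6480i
Iter 1: z = -0.1510 + 0.6480i, |z|^2 = 0.4427
Iter 2: z = -0.5481 + 0.4523i, |z|^2 = 0.5050
Iter 3: z = -0.0552 + 0.1522i, |z|^2 = 0.0262
Iter 4: z = -0.1711 + 0.6312i, |z|^2 = 0.4277
Iter 5: z = -0.5201 + 0.4320i, |z|^2 = 0.4572
Iter 6: z = -0.0671 + 0.1986i, |z|^2 = 0.0439
Iter 7: z = -0.1860 + 0.6214i, |z|^2 = 0.4207
Iter 8: z = -0.5025 + 0.4169i, |z|^2 = 0.4263
Iter 9: z = -0.0723 + 0.2290i, |z|^2 = 0.0577
Iter 10: z = -0.1982 + 0.6149i, |z|^2 = 0.4174
Iter 11: z = -0.4898 + 0.4042i, |z|^2 = 0.4033
Iter 12: z = -0.0745 + 0.2520i, |z|^2 = 0.0691
Iter 13: z = -0.2090 + 0.6104i, |z|^2 = 0.4163
Iter 14: z = -0.4800 + 0.3929i, |z|^2 = 0.3848
Iter 15: z = -0.0750 + 0.2708i, |z|^2 = 0.0790
Iter 16: z = -0.2187 + 0.6074i, |z|^2 = 0.4168
Iter 17: z = -0.4721 + 0.3823i, |z|^2 = 0.3690
Iter 18: z = -0.0743 + 0.2871i, |z|^2 = 0.0879
Iter 19: z = -0.2279 + 0.6053i, |z|^2 = 0.4184
Iter 20: z = -0.4655 + 0.3721i, |z|^2 = 0.3552
Did not escape in 21 iterations → in set

Answer: yes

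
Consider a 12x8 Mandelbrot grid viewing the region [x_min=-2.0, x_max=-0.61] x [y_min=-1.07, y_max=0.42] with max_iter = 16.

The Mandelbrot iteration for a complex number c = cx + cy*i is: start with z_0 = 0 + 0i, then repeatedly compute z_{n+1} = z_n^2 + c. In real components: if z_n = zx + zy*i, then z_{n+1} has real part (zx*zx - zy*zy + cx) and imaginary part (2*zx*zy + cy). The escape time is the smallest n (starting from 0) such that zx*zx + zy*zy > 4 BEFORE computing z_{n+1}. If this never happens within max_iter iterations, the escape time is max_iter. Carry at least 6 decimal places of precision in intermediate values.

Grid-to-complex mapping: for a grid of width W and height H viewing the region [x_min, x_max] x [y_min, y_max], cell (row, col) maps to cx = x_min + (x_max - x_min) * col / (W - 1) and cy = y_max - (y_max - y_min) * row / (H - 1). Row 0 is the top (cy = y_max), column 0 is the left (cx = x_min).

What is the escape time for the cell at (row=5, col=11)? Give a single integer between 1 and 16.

z_0 = 0 + 0i, c = -0.6100 + -0.6443i
Iter 1: z = -0.6100 + -0.6443i, |z|^2 = 0.7872
Iter 2: z = -0.6530 + 0.1417i, |z|^2 = 0.4465
Iter 3: z = -0.2037 + -0.8294i, |z|^2 = 0.7294
Iter 4: z = -1.2564 + -0.3064i, |z|^2 = 1.6725
Iter 5: z = 0.8747 + 0.1257i, |z|^2 = 0.7809
Iter 6: z = 0.1393 + -0.4244i, |z|^2 = 0.1995
Iter 7: z = -0.7707 + -0.7625i, |z|^2 = 1.1754
Iter 8: z = -0.5975 + 0.5310i, |z|^2 = 0.6390
Iter 9: z = -0.5350 + -1.2789i, |z|^2 = 1.9217
Iter 10: z = -1.9593 + 0.7240i, |z|^2 = 4.3629
Escaped at iteration 10

Answer: 10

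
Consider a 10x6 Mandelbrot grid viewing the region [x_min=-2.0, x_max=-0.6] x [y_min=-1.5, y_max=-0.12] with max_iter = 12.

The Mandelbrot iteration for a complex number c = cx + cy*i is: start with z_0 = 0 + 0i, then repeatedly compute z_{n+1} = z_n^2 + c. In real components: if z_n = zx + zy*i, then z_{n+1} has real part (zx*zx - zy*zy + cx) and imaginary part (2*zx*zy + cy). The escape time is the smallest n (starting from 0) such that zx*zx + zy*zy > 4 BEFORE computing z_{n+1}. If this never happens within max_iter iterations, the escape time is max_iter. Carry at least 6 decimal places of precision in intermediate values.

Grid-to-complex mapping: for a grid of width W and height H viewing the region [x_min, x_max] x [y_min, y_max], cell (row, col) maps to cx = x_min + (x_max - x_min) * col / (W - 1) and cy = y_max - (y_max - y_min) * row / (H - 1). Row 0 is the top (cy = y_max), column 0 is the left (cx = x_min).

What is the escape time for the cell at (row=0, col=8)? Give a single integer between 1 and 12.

Answer: 12

Derivation:
z_0 = 0 + 0i, c = -0.7556 + -0.1200i
Iter 1: z = -0.7556 + -0.1200i, |z|^2 = 0.5853
Iter 2: z = -0.1991 + 0.0613i, |z|^2 = 0.0434
Iter 3: z = -0.7197 + -0.1444i, |z|^2 = 0.5388
Iter 4: z = -0.2585 + 0.0879i, |z|^2 = 0.0745
Iter 5: z = -0.6965 + -0.1654i, |z|^2 = 0.5124
Iter 6: z = -0.2979 + 0.1104i, |z|^2 = 0.1009
Iter 7: z = -0.6790 + -0.1858i, |z|^2 = 0.4956
Iter 8: z = -0.3290 + 0.1323i, |z|^2 = 0.1257
Iter 9: z = -0.6648 + -0.2071i, |z|^2 = 0.4849
Iter 10: z = -0.3564 + 0.1553i, |z|^2 = 0.1512
Iter 11: z = -0.6526 + -0.2307i, |z|^2 = 0.4792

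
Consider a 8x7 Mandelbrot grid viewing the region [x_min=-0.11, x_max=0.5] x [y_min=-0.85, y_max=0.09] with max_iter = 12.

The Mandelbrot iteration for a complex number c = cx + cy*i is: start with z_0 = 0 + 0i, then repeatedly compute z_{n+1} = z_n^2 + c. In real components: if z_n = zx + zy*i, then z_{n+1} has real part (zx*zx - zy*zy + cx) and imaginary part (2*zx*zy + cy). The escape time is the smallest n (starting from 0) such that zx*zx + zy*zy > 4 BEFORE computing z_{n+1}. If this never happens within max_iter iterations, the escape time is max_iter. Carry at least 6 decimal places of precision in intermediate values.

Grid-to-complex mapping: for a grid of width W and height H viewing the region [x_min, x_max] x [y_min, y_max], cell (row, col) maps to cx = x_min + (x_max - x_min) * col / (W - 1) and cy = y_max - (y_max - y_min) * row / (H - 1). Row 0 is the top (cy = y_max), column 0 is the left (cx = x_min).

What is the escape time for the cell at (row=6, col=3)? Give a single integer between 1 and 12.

z_0 = 0 + 0i, c = 0.1514 + -0.8500i
Iter 1: z = 0.1514 + -0.8500i, |z|^2 = 0.7454
Iter 2: z = -0.5481 + -1.1074i, |z|^2 = 1.5269
Iter 3: z = -0.7745 + 0.3641i, |z|^2 = 0.7324
Iter 4: z = 0.6188 + -1.4139i, |z|^2 = 2.3821
Iter 5: z = -1.4649 + -2.5998i, |z|^2 = 8.9047
Escaped at iteration 5

Answer: 5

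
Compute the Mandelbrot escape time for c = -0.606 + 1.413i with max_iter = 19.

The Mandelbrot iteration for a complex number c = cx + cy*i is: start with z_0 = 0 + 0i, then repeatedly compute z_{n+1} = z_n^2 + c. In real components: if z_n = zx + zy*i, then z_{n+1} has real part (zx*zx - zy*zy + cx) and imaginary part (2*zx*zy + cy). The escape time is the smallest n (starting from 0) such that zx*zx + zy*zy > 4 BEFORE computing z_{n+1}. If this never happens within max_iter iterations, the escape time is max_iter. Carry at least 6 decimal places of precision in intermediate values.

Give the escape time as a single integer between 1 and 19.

Answer: 2

Derivation:
z_0 = 0 + 0i, c = -0.6060 + 1.4130i
Iter 1: z = -0.6060 + 1.4130i, |z|^2 = 2.3638
Iter 2: z = -2.2353 + -0.2996i, |z|^2 = 5.0864
Escaped at iteration 2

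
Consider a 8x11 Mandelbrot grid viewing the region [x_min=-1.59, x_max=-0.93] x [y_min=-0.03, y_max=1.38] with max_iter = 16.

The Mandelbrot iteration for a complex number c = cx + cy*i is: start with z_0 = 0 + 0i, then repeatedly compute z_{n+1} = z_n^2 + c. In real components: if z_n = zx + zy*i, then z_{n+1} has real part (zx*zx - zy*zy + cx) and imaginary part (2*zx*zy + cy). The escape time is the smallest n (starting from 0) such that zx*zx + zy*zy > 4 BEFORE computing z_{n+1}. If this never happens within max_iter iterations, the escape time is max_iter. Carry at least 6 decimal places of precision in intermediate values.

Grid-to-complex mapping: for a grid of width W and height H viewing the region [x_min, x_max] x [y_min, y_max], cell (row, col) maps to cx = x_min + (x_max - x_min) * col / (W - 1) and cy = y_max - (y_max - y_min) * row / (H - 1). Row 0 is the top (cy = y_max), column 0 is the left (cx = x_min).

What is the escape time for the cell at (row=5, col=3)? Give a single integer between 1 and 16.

z_0 = 0 + 0i, c = -1.3071 + 0.6750i
Iter 1: z = -1.3071 + 0.6750i, |z|^2 = 2.1642
Iter 2: z = -0.0541 + -1.0896i, |z|^2 = 1.1903
Iter 3: z = -2.4915 + 0.7930i, |z|^2 = 6.8366
Escaped at iteration 3

Answer: 3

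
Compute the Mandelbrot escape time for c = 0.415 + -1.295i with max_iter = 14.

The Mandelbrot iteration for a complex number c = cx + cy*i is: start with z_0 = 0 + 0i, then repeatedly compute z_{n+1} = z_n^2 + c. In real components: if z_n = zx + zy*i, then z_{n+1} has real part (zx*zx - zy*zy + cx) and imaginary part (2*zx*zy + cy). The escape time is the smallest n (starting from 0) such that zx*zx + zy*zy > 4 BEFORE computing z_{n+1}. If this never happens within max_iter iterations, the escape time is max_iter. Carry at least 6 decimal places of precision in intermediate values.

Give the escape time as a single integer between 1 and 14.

Answer: 2

Derivation:
z_0 = 0 + 0i, c = 0.4150 + -1.2950i
Iter 1: z = 0.4150 + -1.2950i, |z|^2 = 1.8492
Iter 2: z = -1.0898 + -2.3698i, |z|^2 = 6.8039
Escaped at iteration 2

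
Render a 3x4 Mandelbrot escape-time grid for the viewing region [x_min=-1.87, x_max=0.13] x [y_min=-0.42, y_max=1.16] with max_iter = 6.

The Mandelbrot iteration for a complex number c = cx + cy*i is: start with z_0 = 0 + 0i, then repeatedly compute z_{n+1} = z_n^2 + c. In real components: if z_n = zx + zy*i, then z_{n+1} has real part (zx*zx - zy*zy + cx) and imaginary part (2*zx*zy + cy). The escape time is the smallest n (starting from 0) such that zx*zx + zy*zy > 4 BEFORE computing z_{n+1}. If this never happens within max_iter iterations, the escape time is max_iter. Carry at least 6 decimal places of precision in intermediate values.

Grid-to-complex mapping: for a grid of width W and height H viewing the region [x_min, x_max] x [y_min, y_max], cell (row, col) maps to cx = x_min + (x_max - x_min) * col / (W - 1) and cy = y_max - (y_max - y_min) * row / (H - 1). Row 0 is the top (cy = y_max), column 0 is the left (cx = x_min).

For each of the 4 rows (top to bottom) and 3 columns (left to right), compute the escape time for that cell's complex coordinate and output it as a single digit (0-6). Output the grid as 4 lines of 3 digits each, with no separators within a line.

(row=0, col=0): c = -1.8700 + 1.1600i → escape time 1
(row=0, col=1): c = -0.8700 + 1.1600i → escape time 3
(row=0, col=2): c = 0.1300 + 1.1600i → escape time 3
(row=1, col=0): c = -1.8700 + 0.6333i → escape time 2
(row=1, col=1): c = -0.8700 + 0.6333i → escape time 5
(row=1, col=2): c = 0.1300 + 0.6333i → escape time 6
(row=2, col=0): c = -1.8700 + 0.1067i → escape time 4
(row=2, col=1): c = -0.8700 + 0.1067i → escape time 6
(row=2, col=2): c = 0.1300 + 0.1067i → escape time 6
(row=3, col=0): c = -1.8700 + -0.4200i → escape time 3
(row=3, col=1): c = -0.8700 + -0.4200i → escape time 6
(row=3, col=2): c = 0.1300 + -0.4200i → escape time 6

Answer: 133
256
466
366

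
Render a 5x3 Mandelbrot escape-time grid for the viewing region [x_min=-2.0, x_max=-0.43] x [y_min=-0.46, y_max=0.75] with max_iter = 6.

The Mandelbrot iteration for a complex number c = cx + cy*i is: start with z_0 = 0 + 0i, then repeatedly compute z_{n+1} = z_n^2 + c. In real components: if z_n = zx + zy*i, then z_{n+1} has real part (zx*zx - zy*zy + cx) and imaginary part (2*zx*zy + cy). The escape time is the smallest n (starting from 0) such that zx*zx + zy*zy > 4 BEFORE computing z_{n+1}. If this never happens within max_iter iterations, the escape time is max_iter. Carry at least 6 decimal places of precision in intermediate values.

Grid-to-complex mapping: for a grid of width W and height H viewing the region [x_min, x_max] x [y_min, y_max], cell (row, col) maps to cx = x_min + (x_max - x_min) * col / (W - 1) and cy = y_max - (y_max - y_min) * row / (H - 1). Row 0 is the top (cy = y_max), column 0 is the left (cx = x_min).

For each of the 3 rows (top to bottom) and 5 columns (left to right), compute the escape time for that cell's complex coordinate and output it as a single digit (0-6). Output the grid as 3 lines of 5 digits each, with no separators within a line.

Answer: 13346
15666
13666

Derivation:
(row=0, col=0): c = -2.0000 + 0.7500i → escape time 1
(row=0, col=1): c = -1.6075 + 0.7500i → escape time 3
(row=0, col=2): c = -1.2150 + 0.7500i → escape time 3
(row=0, col=3): c = -0.8225 + 0.7500i → escape time 4
(row=0, col=4): c = -0.4300 + 0.7500i → escape time 6
(row=1, col=0): c = -2.0000 + 0.1450i → escape time 1
(row=1, col=1): c = -1.6075 + 0.1450i → escape time 5
(row=1, col=2): c = -1.2150 + 0.1450i → escape time 6
(row=1, col=3): c = -0.8225 + 0.1450i → escape time 6
(row=1, col=4): c = -0.4300 + 0.1450i → escape time 6
(row=2, col=0): c = -2.0000 + -0.4600i → escape time 1
(row=2, col=1): c = -1.6075 + -0.4600i → escape time 3
(row=2, col=2): c = -1.2150 + -0.4600i → escape time 6
(row=2, col=3): c = -0.8225 + -0.4600i → escape time 6
(row=2, col=4): c = -0.4300 + -0.4600i → escape time 6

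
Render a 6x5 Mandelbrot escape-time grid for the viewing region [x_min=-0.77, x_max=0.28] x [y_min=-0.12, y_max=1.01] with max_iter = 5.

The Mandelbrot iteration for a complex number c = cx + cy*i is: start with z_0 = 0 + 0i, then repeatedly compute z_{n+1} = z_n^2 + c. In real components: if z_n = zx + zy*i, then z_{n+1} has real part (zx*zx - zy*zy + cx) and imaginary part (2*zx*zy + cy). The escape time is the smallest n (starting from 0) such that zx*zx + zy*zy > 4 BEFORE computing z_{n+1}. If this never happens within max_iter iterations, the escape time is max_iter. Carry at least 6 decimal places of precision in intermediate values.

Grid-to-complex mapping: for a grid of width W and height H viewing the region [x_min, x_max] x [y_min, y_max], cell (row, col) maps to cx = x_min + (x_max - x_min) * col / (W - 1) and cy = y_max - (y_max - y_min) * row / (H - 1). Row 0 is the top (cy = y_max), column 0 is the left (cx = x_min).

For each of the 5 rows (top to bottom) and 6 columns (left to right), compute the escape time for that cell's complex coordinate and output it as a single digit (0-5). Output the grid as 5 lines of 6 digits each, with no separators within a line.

Answer: 345543
455555
555555
555555
555555

Derivation:
(row=0, col=0): c = -0.7700 + 1.0100i → escape time 3
(row=0, col=1): c = -0.5600 + 1.0100i → escape time 4
(row=0, col=2): c = -0.3500 + 1.0100i → escape time 5
(row=0, col=3): c = -0.1400 + 1.0100i → escape time 5
(row=0, col=4): c = 0.0700 + 1.0100i → escape time 4
(row=0, col=5): c = 0.2800 + 1.0100i → escape time 3
(row=1, col=0): c = -0.7700 + 0.7275i → escape time 4
(row=1, col=1): c = -0.5600 + 0.7275i → escape time 5
(row=1, col=2): c = -0.3500 + 0.7275i → escape time 5
(row=1, col=3): c = -0.1400 + 0.7275i → escape time 5
(row=1, col=4): c = 0.0700 + 0.7275i → escape time 5
(row=1, col=5): c = 0.2800 + 0.7275i → escape time 5
(row=2, col=0): c = -0.7700 + 0.4450i → escape time 5
(row=2, col=1): c = -0.5600 + 0.4450i → escape time 5
(row=2, col=2): c = -0.3500 + 0.4450i → escape time 5
(row=2, col=3): c = -0.1400 + 0.4450i → escape time 5
(row=2, col=4): c = 0.0700 + 0.4450i → escape time 5
(row=2, col=5): c = 0.2800 + 0.4450i → escape time 5
(row=3, col=0): c = -0.7700 + 0.1625i → escape time 5
(row=3, col=1): c = -0.5600 + 0.1625i → escape time 5
(row=3, col=2): c = -0.3500 + 0.1625i → escape time 5
(row=3, col=3): c = -0.1400 + 0.1625i → escape time 5
(row=3, col=4): c = 0.0700 + 0.1625i → escape time 5
(row=3, col=5): c = 0.2800 + 0.1625i → escape time 5
(row=4, col=0): c = -0.7700 + -0.1200i → escape time 5
(row=4, col=1): c = -0.5600 + -0.1200i → escape time 5
(row=4, col=2): c = -0.3500 + -0.1200i → escape time 5
(row=4, col=3): c = -0.1400 + -0.1200i → escape time 5
(row=4, col=4): c = 0.0700 + -0.1200i → escape time 5
(row=4, col=5): c = 0.2800 + -0.1200i → escape time 5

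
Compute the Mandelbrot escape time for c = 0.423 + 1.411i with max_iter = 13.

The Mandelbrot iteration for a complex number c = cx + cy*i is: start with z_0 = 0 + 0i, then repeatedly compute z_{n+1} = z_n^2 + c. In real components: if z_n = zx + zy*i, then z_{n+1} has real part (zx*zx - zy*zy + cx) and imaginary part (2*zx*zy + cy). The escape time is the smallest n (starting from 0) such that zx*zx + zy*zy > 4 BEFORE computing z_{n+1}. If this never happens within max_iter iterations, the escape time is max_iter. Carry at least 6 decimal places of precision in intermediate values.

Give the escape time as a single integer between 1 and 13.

Answer: 2

Derivation:
z_0 = 0 + 0i, c = 0.4230 + 1.4110i
Iter 1: z = 0.4230 + 1.4110i, |z|^2 = 2.1699
Iter 2: z = -1.3890 + 2.6047i, |z|^2 = 8.7138
Escaped at iteration 2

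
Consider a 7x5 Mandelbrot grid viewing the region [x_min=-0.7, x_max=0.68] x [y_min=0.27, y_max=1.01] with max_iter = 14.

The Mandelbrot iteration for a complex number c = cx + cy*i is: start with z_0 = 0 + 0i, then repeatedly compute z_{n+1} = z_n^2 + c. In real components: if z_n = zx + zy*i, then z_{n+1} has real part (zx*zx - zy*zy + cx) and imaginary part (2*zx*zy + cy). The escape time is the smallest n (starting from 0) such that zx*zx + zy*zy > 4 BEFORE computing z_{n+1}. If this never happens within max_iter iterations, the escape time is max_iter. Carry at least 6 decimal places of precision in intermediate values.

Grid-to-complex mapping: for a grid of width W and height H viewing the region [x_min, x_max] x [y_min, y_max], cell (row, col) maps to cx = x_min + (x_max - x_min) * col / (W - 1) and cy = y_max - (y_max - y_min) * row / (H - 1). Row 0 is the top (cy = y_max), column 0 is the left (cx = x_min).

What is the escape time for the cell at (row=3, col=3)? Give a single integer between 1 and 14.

Answer: 14

Derivation:
z_0 = 0 + 0i, c = -0.0100 + 0.4550i
Iter 1: z = -0.0100 + 0.4550i, |z|^2 = 0.2071
Iter 2: z = -0.2169 + 0.4459i, |z|^2 = 0.2459
Iter 3: z = -0.1618 + 0.2615i, |z|^2 = 0.0946
Iter 4: z = -0.0522 + 0.3704i, |z|^2 = 0.1399
Iter 5: z = -0.1445 + 0.4163i, |z|^2 = 0.1942
Iter 6: z = -0.1624 + 0.3347i, |z|^2 = 0.1384
Iter 7: z = -0.0957 + 0.3463i, |z|^2 = 0.1290
Iter 8: z = -0.1207 + 0.3888i, |z|^2 = 0.1657
Iter 9: z = -0.1466 + 0.3611i, |z|^2 = 0.1519
Iter 10: z = -0.1189 + 0.3492i, |z|^2 = 0.1361
Iter 11: z = -0.1178 + 0.3720i, |z|^2 = 0.1522
Iter 12: z = -0.1345 + 0.3674i, |z|^2 = 0.1531
Iter 13: z = -0.1269 + 0.3562i, |z|^2 = 0.1430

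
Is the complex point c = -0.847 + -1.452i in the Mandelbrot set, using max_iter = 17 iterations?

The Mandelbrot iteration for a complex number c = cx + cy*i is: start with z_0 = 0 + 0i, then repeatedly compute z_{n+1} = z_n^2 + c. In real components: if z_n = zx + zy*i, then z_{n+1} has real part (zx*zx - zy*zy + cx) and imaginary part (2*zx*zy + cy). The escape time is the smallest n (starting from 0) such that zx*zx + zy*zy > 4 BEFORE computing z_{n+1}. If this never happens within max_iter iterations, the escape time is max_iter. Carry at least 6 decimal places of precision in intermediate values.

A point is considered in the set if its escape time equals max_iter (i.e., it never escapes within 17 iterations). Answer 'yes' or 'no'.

z_0 = 0 + 0i, c = -0.8470 + -1.4520i
Iter 1: z = -0.8470 + -1.4520i, |z|^2 = 2.8257
Iter 2: z = -2.2379 + 1.0077i, |z|^2 = 6.0236
Escaped at iteration 2

Answer: no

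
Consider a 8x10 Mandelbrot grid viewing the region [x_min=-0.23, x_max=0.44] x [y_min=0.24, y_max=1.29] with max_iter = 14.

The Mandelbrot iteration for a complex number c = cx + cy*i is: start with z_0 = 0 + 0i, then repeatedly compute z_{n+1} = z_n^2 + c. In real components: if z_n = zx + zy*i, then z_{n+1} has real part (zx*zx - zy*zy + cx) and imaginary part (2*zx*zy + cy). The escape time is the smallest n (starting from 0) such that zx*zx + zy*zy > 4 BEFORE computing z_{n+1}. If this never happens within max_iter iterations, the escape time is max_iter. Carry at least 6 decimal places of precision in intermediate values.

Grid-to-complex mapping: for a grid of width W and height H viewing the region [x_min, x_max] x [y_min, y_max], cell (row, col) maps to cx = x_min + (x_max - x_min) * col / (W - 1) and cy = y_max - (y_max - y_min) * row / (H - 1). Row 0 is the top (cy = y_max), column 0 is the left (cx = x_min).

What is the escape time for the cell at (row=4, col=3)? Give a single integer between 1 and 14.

Answer: 7

Derivation:
z_0 = 0 + 0i, c = 0.0571 + 0.8233i
Iter 1: z = 0.0571 + 0.8233i, |z|^2 = 0.6811
Iter 2: z = -0.6175 + 0.9174i, |z|^2 = 1.2229
Iter 3: z = -0.4033 + -0.3096i, |z|^2 = 0.2585
Iter 4: z = 0.1239 + 1.0731i, |z|^2 = 1.1668
Iter 5: z = -1.0790 + 1.0892i, |z|^2 = 2.3506
Iter 6: z = 0.0349 + -1.5271i, |z|^2 = 2.3334
Iter 7: z = -2.2738 + 0.7167i, |z|^2 = 5.6837
Escaped at iteration 7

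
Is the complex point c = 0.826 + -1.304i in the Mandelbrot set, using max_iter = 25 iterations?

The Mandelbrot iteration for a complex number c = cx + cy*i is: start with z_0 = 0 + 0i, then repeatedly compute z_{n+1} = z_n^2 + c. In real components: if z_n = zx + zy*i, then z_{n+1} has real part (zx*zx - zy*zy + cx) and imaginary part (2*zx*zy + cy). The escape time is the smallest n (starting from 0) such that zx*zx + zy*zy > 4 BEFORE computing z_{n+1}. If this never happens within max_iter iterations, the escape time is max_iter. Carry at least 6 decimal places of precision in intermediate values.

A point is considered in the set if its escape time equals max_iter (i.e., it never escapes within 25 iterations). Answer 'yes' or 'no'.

z_0 = 0 + 0i, c = 0.8260 + -1.3040i
Iter 1: z = 0.8260 + -1.3040i, |z|^2 = 2.3827
Iter 2: z = -0.1921 + -3.4582i, |z|^2 = 11.9961
Escaped at iteration 2

Answer: no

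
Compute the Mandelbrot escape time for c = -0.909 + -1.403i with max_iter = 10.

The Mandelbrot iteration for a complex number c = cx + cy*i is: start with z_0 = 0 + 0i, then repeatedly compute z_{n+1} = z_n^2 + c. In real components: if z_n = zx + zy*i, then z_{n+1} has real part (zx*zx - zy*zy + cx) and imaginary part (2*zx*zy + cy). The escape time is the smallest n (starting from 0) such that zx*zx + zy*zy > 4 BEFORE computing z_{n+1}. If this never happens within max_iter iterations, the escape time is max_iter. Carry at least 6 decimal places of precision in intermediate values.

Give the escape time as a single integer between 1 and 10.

Answer: 2

Derivation:
z_0 = 0 + 0i, c = -0.9090 + -1.4030i
Iter 1: z = -0.9090 + -1.4030i, |z|^2 = 2.7947
Iter 2: z = -2.0511 + 1.1477i, |z|^2 = 5.5242
Escaped at iteration 2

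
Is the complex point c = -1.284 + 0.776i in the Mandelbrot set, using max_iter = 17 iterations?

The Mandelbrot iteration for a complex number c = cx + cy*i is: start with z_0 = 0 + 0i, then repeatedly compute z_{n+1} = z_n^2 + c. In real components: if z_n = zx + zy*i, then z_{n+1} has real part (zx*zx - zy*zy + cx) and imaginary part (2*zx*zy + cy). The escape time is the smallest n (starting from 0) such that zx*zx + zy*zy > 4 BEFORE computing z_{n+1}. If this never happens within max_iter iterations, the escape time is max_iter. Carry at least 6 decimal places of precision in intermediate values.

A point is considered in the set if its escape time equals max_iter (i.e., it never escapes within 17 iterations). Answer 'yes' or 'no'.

Answer: no

Derivation:
z_0 = 0 + 0i, c = -1.2840 + 0.7760i
Iter 1: z = -1.2840 + 0.7760i, |z|^2 = 2.2508
Iter 2: z = -0.2375 + -1.2168i, |z|^2 = 1.5369
Iter 3: z = -2.7081 + 1.3540i, |z|^2 = 9.1672
Escaped at iteration 3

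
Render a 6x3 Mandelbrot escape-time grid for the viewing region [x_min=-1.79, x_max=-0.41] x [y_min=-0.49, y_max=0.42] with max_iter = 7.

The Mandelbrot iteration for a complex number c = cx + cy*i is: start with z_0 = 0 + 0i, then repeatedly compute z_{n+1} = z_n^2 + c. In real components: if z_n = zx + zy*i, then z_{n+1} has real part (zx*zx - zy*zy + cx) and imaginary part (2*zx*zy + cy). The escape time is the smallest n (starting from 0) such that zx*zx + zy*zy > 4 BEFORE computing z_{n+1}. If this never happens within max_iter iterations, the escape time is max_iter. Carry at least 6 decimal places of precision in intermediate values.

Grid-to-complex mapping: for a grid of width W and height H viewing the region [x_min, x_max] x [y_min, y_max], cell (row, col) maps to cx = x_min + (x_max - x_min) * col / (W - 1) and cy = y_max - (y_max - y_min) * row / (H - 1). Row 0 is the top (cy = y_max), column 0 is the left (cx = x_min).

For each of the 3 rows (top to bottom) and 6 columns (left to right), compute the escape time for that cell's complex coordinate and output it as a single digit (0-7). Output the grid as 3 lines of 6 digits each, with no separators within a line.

(row=0, col=0): c = -1.7900 + 0.4200i → escape time 3
(row=0, col=1): c = -1.5140 + 0.4200i → escape time 4
(row=0, col=2): c = -1.2380 + 0.4200i → escape time 7
(row=0, col=3): c = -0.9620 + 0.4200i → escape time 6
(row=0, col=4): c = -0.6860 + 0.4200i → escape time 7
(row=0, col=5): c = -0.4100 + 0.4200i → escape time 7
(row=1, col=0): c = -1.7900 + -0.0350i → escape time 7
(row=1, col=1): c = -1.5140 + -0.0350i → escape time 7
(row=1, col=2): c = -1.2380 + -0.0350i → escape time 7
(row=1, col=3): c = -0.9620 + -0.0350i → escape time 7
(row=1, col=4): c = -0.6860 + -0.0350i → escape time 7
(row=1, col=5): c = -0.4100 + -0.0350i → escape time 7
(row=2, col=0): c = -1.7900 + -0.4900i → escape time 3
(row=2, col=1): c = -1.5140 + -0.4900i → escape time 3
(row=2, col=2): c = -1.2380 + -0.4900i → escape time 5
(row=2, col=3): c = -0.9620 + -0.4900i → escape time 5
(row=2, col=4): c = -0.6860 + -0.4900i → escape time 7
(row=2, col=5): c = -0.4100 + -0.4900i → escape time 7

Answer: 347677
777777
335577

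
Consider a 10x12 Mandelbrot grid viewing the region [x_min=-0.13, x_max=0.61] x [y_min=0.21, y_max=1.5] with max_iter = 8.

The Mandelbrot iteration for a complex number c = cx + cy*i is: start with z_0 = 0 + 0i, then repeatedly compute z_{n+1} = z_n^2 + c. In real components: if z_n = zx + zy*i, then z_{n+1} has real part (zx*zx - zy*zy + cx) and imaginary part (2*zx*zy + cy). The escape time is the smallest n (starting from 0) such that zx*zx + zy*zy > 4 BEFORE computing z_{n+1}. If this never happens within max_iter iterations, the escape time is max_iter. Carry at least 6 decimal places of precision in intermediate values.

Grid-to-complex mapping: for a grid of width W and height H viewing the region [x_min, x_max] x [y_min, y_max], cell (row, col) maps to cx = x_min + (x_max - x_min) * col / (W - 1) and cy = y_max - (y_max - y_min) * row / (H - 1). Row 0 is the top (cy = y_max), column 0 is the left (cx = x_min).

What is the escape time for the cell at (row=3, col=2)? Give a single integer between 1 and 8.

Answer: 3

Derivation:
z_0 = 0 + 0i, c = 0.0344 + 1.1482i
Iter 1: z = 0.0344 + 1.1482i, |z|^2 = 1.3195
Iter 2: z = -1.2827 + 1.2273i, |z|^2 = 3.1515
Iter 3: z = 0.1735 + -2.0003i, |z|^2 = 4.0311
Escaped at iteration 3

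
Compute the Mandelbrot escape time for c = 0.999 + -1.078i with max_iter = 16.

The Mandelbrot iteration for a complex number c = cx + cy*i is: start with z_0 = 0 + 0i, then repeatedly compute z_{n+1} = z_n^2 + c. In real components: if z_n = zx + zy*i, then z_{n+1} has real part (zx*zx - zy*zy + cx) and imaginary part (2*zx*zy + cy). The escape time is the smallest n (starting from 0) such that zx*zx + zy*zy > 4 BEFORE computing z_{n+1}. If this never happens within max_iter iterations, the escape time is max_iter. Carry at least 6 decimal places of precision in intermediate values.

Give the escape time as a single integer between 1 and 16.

Answer: 2

Derivation:
z_0 = 0 + 0i, c = 0.9990 + -1.0780i
Iter 1: z = 0.9990 + -1.0780i, |z|^2 = 2.1601
Iter 2: z = 0.8349 + -3.2318i, |z|^2 = 11.1419
Escaped at iteration 2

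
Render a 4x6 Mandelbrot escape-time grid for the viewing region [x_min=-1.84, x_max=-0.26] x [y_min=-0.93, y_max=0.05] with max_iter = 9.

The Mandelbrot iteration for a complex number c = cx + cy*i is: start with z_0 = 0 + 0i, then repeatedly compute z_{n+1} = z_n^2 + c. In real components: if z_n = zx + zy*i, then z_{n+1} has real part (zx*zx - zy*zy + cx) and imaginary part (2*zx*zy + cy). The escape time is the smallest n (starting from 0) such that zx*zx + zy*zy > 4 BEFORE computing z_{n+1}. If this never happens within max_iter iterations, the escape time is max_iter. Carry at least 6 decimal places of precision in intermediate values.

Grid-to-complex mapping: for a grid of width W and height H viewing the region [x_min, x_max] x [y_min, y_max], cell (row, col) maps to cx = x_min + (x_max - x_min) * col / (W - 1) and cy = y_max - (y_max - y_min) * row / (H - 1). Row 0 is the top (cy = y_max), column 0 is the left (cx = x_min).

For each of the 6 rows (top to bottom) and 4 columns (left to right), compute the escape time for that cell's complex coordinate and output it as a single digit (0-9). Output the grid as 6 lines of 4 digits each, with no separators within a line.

Answer: 6999
4999
3699
3369
2349
1337

Derivation:
(row=0, col=0): c = -1.8400 + 0.0500i → escape time 6
(row=0, col=1): c = -1.3133 + 0.0500i → escape time 9
(row=0, col=2): c = -0.7867 + 0.0500i → escape time 9
(row=0, col=3): c = -0.2600 + 0.0500i → escape time 9
(row=1, col=0): c = -1.8400 + -0.1460i → escape time 4
(row=1, col=1): c = -1.3133 + -0.1460i → escape time 9
(row=1, col=2): c = -0.7867 + -0.1460i → escape time 9
(row=1, col=3): c = -0.2600 + -0.1460i → escape time 9
(row=2, col=0): c = -1.8400 + -0.3420i → escape time 3
(row=2, col=1): c = -1.3133 + -0.3420i → escape time 6
(row=2, col=2): c = -0.7867 + -0.3420i → escape time 9
(row=2, col=3): c = -0.2600 + -0.3420i → escape time 9
(row=3, col=0): c = -1.8400 + -0.5380i → escape time 3
(row=3, col=1): c = -1.3133 + -0.5380i → escape time 3
(row=3, col=2): c = -0.7867 + -0.5380i → escape time 6
(row=3, col=3): c = -0.2600 + -0.5380i → escape time 9
(row=4, col=0): c = -1.8400 + -0.7340i → escape time 2
(row=4, col=1): c = -1.3133 + -0.7340i → escape time 3
(row=4, col=2): c = -0.7867 + -0.7340i → escape time 4
(row=4, col=3): c = -0.2600 + -0.7340i → escape time 9
(row=5, col=0): c = -1.8400 + -0.9300i → escape time 1
(row=5, col=1): c = -1.3133 + -0.9300i → escape time 3
(row=5, col=2): c = -0.7867 + -0.9300i → escape time 3
(row=5, col=3): c = -0.2600 + -0.9300i → escape time 7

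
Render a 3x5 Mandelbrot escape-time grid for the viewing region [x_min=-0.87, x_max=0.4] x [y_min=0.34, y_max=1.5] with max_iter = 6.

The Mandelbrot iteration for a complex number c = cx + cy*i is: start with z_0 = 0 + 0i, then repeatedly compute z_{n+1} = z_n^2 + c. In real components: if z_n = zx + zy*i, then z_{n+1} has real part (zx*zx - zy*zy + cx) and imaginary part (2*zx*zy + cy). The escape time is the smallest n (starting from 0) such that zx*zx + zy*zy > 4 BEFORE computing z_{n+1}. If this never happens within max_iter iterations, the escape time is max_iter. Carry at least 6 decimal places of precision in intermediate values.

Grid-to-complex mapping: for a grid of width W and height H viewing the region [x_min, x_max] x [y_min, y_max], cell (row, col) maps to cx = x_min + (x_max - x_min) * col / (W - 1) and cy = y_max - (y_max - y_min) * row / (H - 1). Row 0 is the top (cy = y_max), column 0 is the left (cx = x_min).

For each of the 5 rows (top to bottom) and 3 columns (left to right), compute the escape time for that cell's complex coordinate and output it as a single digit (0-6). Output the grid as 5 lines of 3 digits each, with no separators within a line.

Answer: 222
332
363
566
666

Derivation:
(row=0, col=0): c = -0.8700 + 1.5000i → escape time 2
(row=0, col=1): c = -0.2350 + 1.5000i → escape time 2
(row=0, col=2): c = 0.4000 + 1.5000i → escape time 2
(row=1, col=0): c = -0.8700 + 1.2100i → escape time 3
(row=1, col=1): c = -0.2350 + 1.2100i → escape time 3
(row=1, col=2): c = 0.4000 + 1.2100i → escape time 2
(row=2, col=0): c = -0.8700 + 0.9200i → escape time 3
(row=2, col=1): c = -0.2350 + 0.9200i → escape time 6
(row=2, col=2): c = 0.4000 + 0.9200i → escape time 3
(row=3, col=0): c = -0.8700 + 0.6300i → escape time 5
(row=3, col=1): c = -0.2350 + 0.6300i → escape time 6
(row=3, col=2): c = 0.4000 + 0.6300i → escape time 6
(row=4, col=0): c = -0.8700 + 0.3400i → escape time 6
(row=4, col=1): c = -0.2350 + 0.3400i → escape time 6
(row=4, col=2): c = 0.4000 + 0.3400i → escape time 6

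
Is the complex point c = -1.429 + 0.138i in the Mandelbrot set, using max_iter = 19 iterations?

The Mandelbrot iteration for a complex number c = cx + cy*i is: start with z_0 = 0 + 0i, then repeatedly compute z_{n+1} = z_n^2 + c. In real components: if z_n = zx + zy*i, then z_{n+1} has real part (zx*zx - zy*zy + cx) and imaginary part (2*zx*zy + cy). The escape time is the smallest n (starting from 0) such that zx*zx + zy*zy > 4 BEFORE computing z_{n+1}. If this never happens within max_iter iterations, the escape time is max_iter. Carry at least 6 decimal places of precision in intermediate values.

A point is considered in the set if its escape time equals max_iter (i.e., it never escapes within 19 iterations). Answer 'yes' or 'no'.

Answer: no

Derivation:
z_0 = 0 + 0i, c = -1.4290 + 0.1380i
Iter 1: z = -1.4290 + 0.1380i, |z|^2 = 2.0611
Iter 2: z = 0.5940 + -0.2564i, |z|^2 = 0.4186
Iter 3: z = -1.1419 + -0.1666i, |z|^2 = 1.3317
Iter 4: z = -0.1528 + 0.5185i, |z|^2 = 0.2922
Iter 5: z = -1.6745 + -0.0205i, |z|^2 = 2.8043
Iter 6: z = 1.3745 + 0.2065i, |z|^2 = 1.9319
Iter 7: z = 0.4176 + 0.7056i, |z|^2 = 0.6724
Iter 8: z = -1.7525 + 0.7274i, |z|^2 = 3.6004
Iter 9: z = 1.1132 + -2.4116i, |z|^2 = 7.0551
Escaped at iteration 9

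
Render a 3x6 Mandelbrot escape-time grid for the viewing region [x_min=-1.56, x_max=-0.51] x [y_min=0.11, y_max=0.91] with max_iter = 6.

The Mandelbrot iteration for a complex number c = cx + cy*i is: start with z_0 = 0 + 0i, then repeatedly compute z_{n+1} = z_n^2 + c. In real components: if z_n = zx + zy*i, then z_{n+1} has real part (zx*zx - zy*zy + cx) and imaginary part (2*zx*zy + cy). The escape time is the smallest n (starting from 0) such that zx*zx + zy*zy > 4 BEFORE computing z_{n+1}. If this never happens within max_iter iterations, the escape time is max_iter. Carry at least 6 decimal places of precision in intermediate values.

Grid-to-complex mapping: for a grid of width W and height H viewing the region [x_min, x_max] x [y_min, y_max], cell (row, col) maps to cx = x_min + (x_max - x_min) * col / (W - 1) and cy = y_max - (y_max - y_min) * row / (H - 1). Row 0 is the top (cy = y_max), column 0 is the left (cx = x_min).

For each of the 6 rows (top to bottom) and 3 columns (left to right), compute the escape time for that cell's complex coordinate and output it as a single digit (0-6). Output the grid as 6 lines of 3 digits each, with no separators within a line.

(row=0, col=0): c = -1.5600 + 0.9100i → escape time 3
(row=0, col=1): c = -1.0350 + 0.9100i → escape time 3
(row=0, col=2): c = -0.5100 + 0.9100i → escape time 4
(row=1, col=0): c = -1.5600 + 0.7500i → escape time 3
(row=1, col=1): c = -1.0350 + 0.7500i → escape time 3
(row=1, col=2): c = -0.5100 + 0.7500i → escape time 6
(row=2, col=0): c = -1.5600 + 0.5900i → escape time 3
(row=2, col=1): c = -1.0350 + 0.5900i → escape time 4
(row=2, col=2): c = -0.5100 + 0.5900i → escape time 6
(row=3, col=0): c = -1.5600 + 0.4300i → escape time 3
(row=3, col=1): c = -1.0350 + 0.4300i → escape time 6
(row=3, col=2): c = -0.5100 + 0.4300i → escape time 6
(row=4, col=0): c = -1.5600 + 0.2700i → escape time 5
(row=4, col=1): c = -1.0350 + 0.2700i → escape time 6
(row=4, col=2): c = -0.5100 + 0.2700i → escape time 6
(row=5, col=0): c = -1.5600 + 0.1100i → escape time 6
(row=5, col=1): c = -1.0350 + 0.1100i → escape time 6
(row=5, col=2): c = -0.5100 + 0.1100i → escape time 6

Answer: 334
336
346
366
566
666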